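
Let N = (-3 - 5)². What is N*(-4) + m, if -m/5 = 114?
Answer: -826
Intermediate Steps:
m = -570 (m = -5*114 = -570)
N = 64 (N = (-8)² = 64)
N*(-4) + m = 64*(-4) - 570 = -256 - 570 = -826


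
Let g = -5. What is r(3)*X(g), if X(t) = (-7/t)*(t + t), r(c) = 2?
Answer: -28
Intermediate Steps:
X(t) = -14 (X(t) = (-7/t)*(2*t) = -14)
r(3)*X(g) = 2*(-14) = -28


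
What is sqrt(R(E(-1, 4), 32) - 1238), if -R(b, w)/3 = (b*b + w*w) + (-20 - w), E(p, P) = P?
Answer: I*sqrt(4202) ≈ 64.823*I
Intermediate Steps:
R(b, w) = 60 - 3*b**2 - 3*w**2 + 3*w (R(b, w) = -3*((b*b + w*w) + (-20 - w)) = -3*((b**2 + w**2) + (-20 - w)) = -3*(-20 + b**2 + w**2 - w) = 60 - 3*b**2 - 3*w**2 + 3*w)
sqrt(R(E(-1, 4), 32) - 1238) = sqrt((60 - 3*4**2 - 3*32**2 + 3*32) - 1238) = sqrt((60 - 3*16 - 3*1024 + 96) - 1238) = sqrt((60 - 48 - 3072 + 96) - 1238) = sqrt(-2964 - 1238) = sqrt(-4202) = I*sqrt(4202)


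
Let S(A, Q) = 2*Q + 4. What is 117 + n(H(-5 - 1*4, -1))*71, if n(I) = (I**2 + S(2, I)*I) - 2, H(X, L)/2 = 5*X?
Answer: 1699715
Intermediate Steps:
H(X, L) = 10*X (H(X, L) = 2*(5*X) = 10*X)
S(A, Q) = 4 + 2*Q
n(I) = -2 + I**2 + I*(4 + 2*I) (n(I) = (I**2 + (4 + 2*I)*I) - 2 = (I**2 + I*(4 + 2*I)) - 2 = -2 + I**2 + I*(4 + 2*I))
117 + n(H(-5 - 1*4, -1))*71 = 117 + (-2 + 3*(10*(-5 - 1*4))**2 + 4*(10*(-5 - 1*4)))*71 = 117 + (-2 + 3*(10*(-5 - 4))**2 + 4*(10*(-5 - 4)))*71 = 117 + (-2 + 3*(10*(-9))**2 + 4*(10*(-9)))*71 = 117 + (-2 + 3*(-90)**2 + 4*(-90))*71 = 117 + (-2 + 3*8100 - 360)*71 = 117 + (-2 + 24300 - 360)*71 = 117 + 23938*71 = 117 + 1699598 = 1699715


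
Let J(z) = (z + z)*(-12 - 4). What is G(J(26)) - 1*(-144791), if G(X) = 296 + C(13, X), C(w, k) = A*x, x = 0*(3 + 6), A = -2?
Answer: 145087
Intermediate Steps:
J(z) = -32*z (J(z) = (2*z)*(-16) = -32*z)
x = 0 (x = 0*9 = 0)
C(w, k) = 0 (C(w, k) = -2*0 = 0)
G(X) = 296 (G(X) = 296 + 0 = 296)
G(J(26)) - 1*(-144791) = 296 - 1*(-144791) = 296 + 144791 = 145087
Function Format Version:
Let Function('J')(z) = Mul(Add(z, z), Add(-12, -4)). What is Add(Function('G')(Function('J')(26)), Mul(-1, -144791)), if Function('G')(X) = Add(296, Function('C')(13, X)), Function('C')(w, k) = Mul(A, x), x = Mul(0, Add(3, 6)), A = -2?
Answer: 145087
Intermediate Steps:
Function('J')(z) = Mul(-32, z) (Function('J')(z) = Mul(Mul(2, z), -16) = Mul(-32, z))
x = 0 (x = Mul(0, 9) = 0)
Function('C')(w, k) = 0 (Function('C')(w, k) = Mul(-2, 0) = 0)
Function('G')(X) = 296 (Function('G')(X) = Add(296, 0) = 296)
Add(Function('G')(Function('J')(26)), Mul(-1, -144791)) = Add(296, Mul(-1, -144791)) = Add(296, 144791) = 145087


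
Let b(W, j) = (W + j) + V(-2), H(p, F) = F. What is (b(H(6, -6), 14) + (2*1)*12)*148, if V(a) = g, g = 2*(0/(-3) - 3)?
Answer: 3848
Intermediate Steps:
g = -6 (g = 2*(0*(-1/3) - 3) = 2*(0 - 3) = 2*(-3) = -6)
V(a) = -6
b(W, j) = -6 + W + j (b(W, j) = (W + j) - 6 = -6 + W + j)
(b(H(6, -6), 14) + (2*1)*12)*148 = ((-6 - 6 + 14) + (2*1)*12)*148 = (2 + 2*12)*148 = (2 + 24)*148 = 26*148 = 3848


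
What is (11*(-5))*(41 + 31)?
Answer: -3960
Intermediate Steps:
(11*(-5))*(41 + 31) = -55*72 = -3960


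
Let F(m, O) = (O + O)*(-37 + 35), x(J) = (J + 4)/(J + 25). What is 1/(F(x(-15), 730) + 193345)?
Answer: 1/190425 ≈ 5.2514e-6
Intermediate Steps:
x(J) = (4 + J)/(25 + J)
F(m, O) = -4*O (F(m, O) = (2*O)*(-2) = -4*O)
1/(F(x(-15), 730) + 193345) = 1/(-4*730 + 193345) = 1/(-2920 + 193345) = 1/190425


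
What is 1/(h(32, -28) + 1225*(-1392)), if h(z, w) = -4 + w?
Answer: -1/1705232 ≈ -5.8643e-7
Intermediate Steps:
1/(h(32, -28) + 1225*(-1392)) = 1/((-4 - 28) + 1225*(-1392)) = 1/(-32 - 1705200) = 1/(-1705232) = -1/1705232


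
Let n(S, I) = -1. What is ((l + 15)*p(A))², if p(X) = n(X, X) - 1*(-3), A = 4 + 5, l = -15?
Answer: 0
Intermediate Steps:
A = 9
p(X) = 2 (p(X) = -1 - 1*(-3) = -1 + 3 = 2)
((l + 15)*p(A))² = ((-15 + 15)*2)² = (0*2)² = 0² = 0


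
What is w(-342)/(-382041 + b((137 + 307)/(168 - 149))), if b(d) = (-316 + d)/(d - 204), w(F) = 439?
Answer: -188331/163894894 ≈ -0.0011491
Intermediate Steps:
b(d) = (-316 + d)/(-204 + d)
w(-342)/(-382041 + b((137 + 307)/(168 - 149))) = 439/(-382041 + (-316 + (137 + 307)/(168 - 149))/(-204 + (137 + 307)/(168 - 149))) = 439/(-382041 + (-316 + 444/19)/(-204 + 444/19)) = 439/(-382041 - 5560/19/(-3432/19)) = 439/(-382041 - 19/3432*(-5560/19)) = 439/(-382041 + 695/429) = 439/(-163894894/429) = 439*(-429/163894894) = -188331/163894894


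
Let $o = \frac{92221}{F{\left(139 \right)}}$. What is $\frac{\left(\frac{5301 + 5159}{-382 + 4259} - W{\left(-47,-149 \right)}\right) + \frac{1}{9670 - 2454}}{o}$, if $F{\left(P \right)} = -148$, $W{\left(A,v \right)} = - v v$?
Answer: $- \frac{22983669252553}{645003633868} \approx -35.633$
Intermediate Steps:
$W{\left(A,v \right)} = - v^{2}$
$o = - \frac{92221}{148}$ ($o = \frac{92221}{-148} = 92221 \left(- \frac{1}{148}\right) = - \frac{92221}{148} \approx -623.12$)
$\frac{\left(\frac{5301 + 5159}{-382 + 4259} - W{\left(-47,-149 \right)}\right) + \frac{1}{9670 - 2454}}{o} = \frac{\left(\frac{5301 + 5159}{-382 + 4259} - - \left(-149\right)^{2}\right) + \frac{1}{9670 - 2454}}{- \frac{92221}{148}} = \left(\left(\frac{10460}{3877} - \left(-1\right) 22201\right) + \frac{1}{7216}\right) \left(- \frac{148}{92221}\right) = \left(\left(10460 \cdot \frac{1}{3877} - -22201\right) + \frac{1}{7216}\right) \left(- \frac{148}{92221}\right) = \left(\left(\frac{10460}{3877} + 22201\right) + \frac{1}{7216}\right) \left(- \frac{148}{92221}\right) = \left(\frac{86083737}{3877} + \frac{1}{7216}\right) \left(- \frac{148}{92221}\right) = \frac{621180250069}{27976432} \left(- \frac{148}{92221}\right) = - \frac{22983669252553}{645003633868}$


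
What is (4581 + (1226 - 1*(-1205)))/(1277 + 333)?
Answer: 3506/805 ≈ 4.3553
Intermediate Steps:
(4581 + (1226 - 1*(-1205)))/(1277 + 333) = (4581 + (1226 + 1205))/1610 = (4581 + 2431)*(1/1610) = 7012*(1/1610) = 3506/805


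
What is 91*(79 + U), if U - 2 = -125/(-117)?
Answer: 67214/9 ≈ 7468.2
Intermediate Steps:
U = 359/117 (U = 2 - 125/(-117) = 2 - 125*(-1/117) = 2 + 125/117 = 359/117 ≈ 3.0684)
91*(79 + U) = 91*(79 + 359/117) = 91*(9602/117) = 67214/9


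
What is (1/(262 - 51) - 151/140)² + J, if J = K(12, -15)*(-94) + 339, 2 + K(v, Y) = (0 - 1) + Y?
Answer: 1773280381441/872611600 ≈ 2032.2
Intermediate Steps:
K(v, Y) = -3 + Y (K(v, Y) = -2 + ((0 - 1) + Y) = -2 + (-1 + Y) = -3 + Y)
J = 2031 (J = (-3 - 15)*(-94) + 339 = -18*(-94) + 339 = 1692 + 339 = 2031)
(1/(262 - 51) - 151/140)² + J = (1/(262 - 51) - 151/140)² + 2031 = (1/211 - 151*1/140)² + 2031 = (1/211 - 151/140)² + 2031 = (-31721/29540)² + 2031 = 1006221841/872611600 + 2031 = 1773280381441/872611600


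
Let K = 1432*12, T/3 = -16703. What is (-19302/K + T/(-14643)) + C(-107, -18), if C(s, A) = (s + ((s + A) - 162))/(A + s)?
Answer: 9524700371/1747398000 ≈ 5.4508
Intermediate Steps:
C(s, A) = (-162 + A + 2*s)/(A + s) (C(s, A) = (s + ((A + s) - 162))/(A + s) = (s + (-162 + A + s))/(A + s) = (-162 + A + 2*s)/(A + s))
T = -50109 (T = 3*(-16703) = -50109)
K = 17184
(-19302/K + T/(-14643)) + C(-107, -18) = (-19302/17184 - 50109/(-14643)) + (-162 - 18 + 2*(-107))/(-18 - 107) = (-19302*1/17184 - 50109*(-1/14643)) + (-162 - 18 - 214)/(-125) = (-3217/2864 + 16703/4881) - 1/125*(-394) = 32135215/13979184 + 394/125 = 9524700371/1747398000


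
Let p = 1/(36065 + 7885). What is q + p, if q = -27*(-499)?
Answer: 592138351/43950 ≈ 13473.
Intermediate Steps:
q = 13473
p = 1/43950 ≈ 2.2753e-5
q + p = 13473 + 1/43950 = 592138351/43950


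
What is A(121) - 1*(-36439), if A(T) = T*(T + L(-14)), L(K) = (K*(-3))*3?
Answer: 66326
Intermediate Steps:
L(K) = -9*K (L(K) = -3*K*3 = -9*K)
A(T) = T*(126 + T) (A(T) = T*(T - 9*(-14)) = T*(T + 126) = T*(126 + T))
A(121) - 1*(-36439) = 121*(126 + 121) - 1*(-36439) = 121*247 + 36439 = 29887 + 36439 = 66326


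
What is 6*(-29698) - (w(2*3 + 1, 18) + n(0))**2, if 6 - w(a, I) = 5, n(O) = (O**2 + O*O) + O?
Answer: -178189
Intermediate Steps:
n(O) = O + 2*O**2 (n(O) = (O**2 + O**2) + O = 2*O**2 + O = O + 2*O**2)
w(a, I) = 1 (w(a, I) = 6 - 1*5 = 6 - 5 = 1)
6*(-29698) - (w(2*3 + 1, 18) + n(0))**2 = 6*(-29698) - (1 + 0*(1 + 2*0))**2 = -178188 - (1 + 0*(1 + 0))**2 = -178188 - (1 + 0*1)**2 = -178188 - (1 + 0)**2 = -178188 - 1*1**2 = -178188 - 1*1 = -178188 - 1 = -178189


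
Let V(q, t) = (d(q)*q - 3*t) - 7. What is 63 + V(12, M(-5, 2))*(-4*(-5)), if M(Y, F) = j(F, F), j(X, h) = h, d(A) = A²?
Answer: 34363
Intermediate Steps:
M(Y, F) = F
V(q, t) = -7 + q³ - 3*t (V(q, t) = (q²*q - 3*t) - 7 = (q³ - 3*t) - 7 = -7 + q³ - 3*t)
63 + V(12, M(-5, 2))*(-4*(-5)) = 63 + (-7 + 12³ - 3*2)*(-4*(-5)) = 63 + (-7 + 1728 - 6)*20 = 63 + 1715*20 = 63 + 34300 = 34363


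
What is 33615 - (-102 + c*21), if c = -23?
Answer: 34200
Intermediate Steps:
33615 - (-102 + c*21) = 33615 - (-102 - 23*21) = 33615 - (-102 - 483) = 33615 - 1*(-585) = 33615 + 585 = 34200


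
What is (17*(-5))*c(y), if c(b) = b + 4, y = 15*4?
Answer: -5440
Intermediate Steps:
y = 60
c(b) = 4 + b
(17*(-5))*c(y) = (17*(-5))*(4 + 60) = -85*64 = -5440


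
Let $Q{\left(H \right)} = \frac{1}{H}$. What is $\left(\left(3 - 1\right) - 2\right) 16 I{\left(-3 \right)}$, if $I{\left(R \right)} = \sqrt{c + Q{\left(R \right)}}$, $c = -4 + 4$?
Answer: $0$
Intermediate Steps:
$c = 0$
$I{\left(R \right)} = \sqrt{\frac{1}{R}}$ ($I{\left(R \right)} = \sqrt{0 + \frac{1}{R}} = \sqrt{\frac{1}{R}}$)
$\left(\left(3 - 1\right) - 2\right) 16 I{\left(-3 \right)} = \left(\left(3 - 1\right) - 2\right) 16 \sqrt{\frac{1}{-3}} = \left(2 - 2\right) 16 \sqrt{- \frac{1}{3}} = 0 \cdot 16 \frac{i \sqrt{3}}{3} = 0 \frac{i \sqrt{3}}{3} = 0$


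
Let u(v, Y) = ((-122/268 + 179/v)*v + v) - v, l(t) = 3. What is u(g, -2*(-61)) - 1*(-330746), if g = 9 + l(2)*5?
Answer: 22171243/67 ≈ 3.3091e+5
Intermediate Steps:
g = 24 (g = 9 + 3*5 = 9 + 15 = 24)
u(v, Y) = v*(-61/134 + 179/v) (u(v, Y) = ((-122*1/268 + 179/v)*v + v) - v = ((-61/134 + 179/v)*v + v) - v = (v*(-61/134 + 179/v) + v) - v = (v + v*(-61/134 + 179/v)) - v = v*(-61/134 + 179/v))
u(g, -2*(-61)) - 1*(-330746) = (179 - 61/134*24) - 1*(-330746) = (179 - 732/67) + 330746 = 11261/67 + 330746 = 22171243/67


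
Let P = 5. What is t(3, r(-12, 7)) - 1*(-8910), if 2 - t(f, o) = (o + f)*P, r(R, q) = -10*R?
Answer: 8297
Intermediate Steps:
t(f, o) = 2 - 5*f - 5*o (t(f, o) = 2 - (o + f)*5 = 2 - (f + o)*5 = 2 - (5*f + 5*o) = 2 + (-5*f - 5*o) = 2 - 5*f - 5*o)
t(3, r(-12, 7)) - 1*(-8910) = (2 - 5*3 - (-50)*(-12)) - 1*(-8910) = (2 - 15 - 5*120) + 8910 = (2 - 15 - 600) + 8910 = -613 + 8910 = 8297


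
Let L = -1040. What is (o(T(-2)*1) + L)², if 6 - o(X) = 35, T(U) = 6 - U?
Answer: 1142761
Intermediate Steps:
o(X) = -29 (o(X) = 6 - 1*35 = 6 - 35 = -29)
(o(T(-2)*1) + L)² = (-29 - 1040)² = (-1069)² = 1142761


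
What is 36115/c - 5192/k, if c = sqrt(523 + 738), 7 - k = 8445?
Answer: 2596/4219 + 36115*sqrt(1261)/1261 ≈ 1017.6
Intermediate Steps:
k = -8438 (k = 7 - 1*8445 = 7 - 8445 = -8438)
c = sqrt(1261) ≈ 35.511
36115/c - 5192/k = 36115/(sqrt(1261)) - 5192/(-8438) = 36115*(sqrt(1261)/1261) - 5192*(-1/8438) = 36115*sqrt(1261)/1261 + 2596/4219 = 2596/4219 + 36115*sqrt(1261)/1261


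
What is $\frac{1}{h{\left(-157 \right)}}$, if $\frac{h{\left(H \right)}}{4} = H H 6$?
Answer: $\frac{1}{591576} \approx 1.6904 \cdot 10^{-6}$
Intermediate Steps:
$h{\left(H \right)} = 24 H^{2}$ ($h{\left(H \right)} = 4 H H 6 = 4 H^{2} \cdot 6 = 4 \cdot 6 H^{2} = 24 H^{2}$)
$\frac{1}{h{\left(-157 \right)}} = \frac{1}{24 \left(-157\right)^{2}} = \frac{1}{24 \cdot 24649} = \frac{1}{591576}$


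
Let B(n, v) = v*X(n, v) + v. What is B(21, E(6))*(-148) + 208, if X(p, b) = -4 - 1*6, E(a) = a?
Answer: 8200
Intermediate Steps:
X(p, b) = -10 (X(p, b) = -4 - 6 = -10)
B(n, v) = -9*v (B(n, v) = v*(-10) + v = -10*v + v = -9*v)
B(21, E(6))*(-148) + 208 = -9*6*(-148) + 208 = -54*(-148) + 208 = 7992 + 208 = 8200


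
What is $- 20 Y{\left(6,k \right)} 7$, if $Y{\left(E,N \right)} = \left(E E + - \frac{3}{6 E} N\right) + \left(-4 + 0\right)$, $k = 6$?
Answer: $-4410$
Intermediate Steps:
$Y{\left(E,N \right)} = -4 + E^{2} - \frac{N}{2 E}$ ($Y{\left(E,N \right)} = \left(E^{2} + - 3 \frac{1}{6 E} N\right) - 4 = \left(E^{2} + - \frac{1}{2 E} N\right) - 4 = \left(E^{2} - \frac{N}{2 E}\right) - 4 = -4 + E^{2} - \frac{N}{2 E}$)
$- 20 Y{\left(6,k \right)} 7 = - 20 \left(-4 + 6^{2} - \frac{3}{6}\right) 7 = - 20 \left(-4 + 36 - 3 \cdot \frac{1}{6}\right) 7 = - 20 \left(-4 + 36 - \frac{1}{2}\right) 7 = \left(-20\right) \frac{63}{2} \cdot 7 = \left(-630\right) 7 = -4410$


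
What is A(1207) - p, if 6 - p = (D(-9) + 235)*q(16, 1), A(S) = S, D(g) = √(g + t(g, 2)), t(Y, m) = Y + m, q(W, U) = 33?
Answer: 8956 + 132*I ≈ 8956.0 + 132.0*I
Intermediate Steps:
D(g) = √(2 + 2*g) (D(g) = √(g + (g + 2)) = √(g + (2 + g)) = √(2 + 2*g))
p = -7749 - 132*I (p = 6 - (√(2 + 2*(-9)) + 235)*33 = 6 - (√(2 - 18) + 235)*33 = 6 - (√(-16) + 235)*33 = 6 - (4*I + 235)*33 = 6 - (235 + 4*I)*33 = 6 - (7755 + 132*I) = 6 + (-7755 - 132*I) = -7749 - 132*I ≈ -7749.0 - 132.0*I)
A(1207) - p = 1207 - (-7749 - 132*I) = 1207 + (7749 + 132*I) = 8956 + 132*I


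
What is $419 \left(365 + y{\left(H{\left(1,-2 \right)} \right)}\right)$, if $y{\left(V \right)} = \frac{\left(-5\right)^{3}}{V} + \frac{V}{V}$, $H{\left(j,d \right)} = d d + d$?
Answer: $\frac{254333}{2} \approx 1.2717 \cdot 10^{5}$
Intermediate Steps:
$H{\left(j,d \right)} = d + d^{2}$ ($H{\left(j,d \right)} = d^{2} + d = d + d^{2}$)
$y{\left(V \right)} = 1 - \frac{125}{V}$ ($y{\left(V \right)} = - \frac{125}{V} + 1 = 1 - \frac{125}{V}$)
$419 \left(365 + y{\left(H{\left(1,-2 \right)} \right)}\right) = 419 \left(365 + \frac{-125 - 2 \left(1 - 2\right)}{\left(-2\right) \left(1 - 2\right)}\right) = 419 \left(365 + \frac{-125 - -2}{\left(-2\right) \left(-1\right)}\right) = 419 \left(365 + \frac{-125 + 2}{2}\right) = 419 \left(365 + \frac{1}{2} \left(-123\right)\right) = 419 \left(365 - \frac{123}{2}\right) = 419 \cdot \frac{607}{2} = \frac{254333}{2}$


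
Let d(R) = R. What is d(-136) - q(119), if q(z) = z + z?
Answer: -374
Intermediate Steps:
q(z) = 2*z
d(-136) - q(119) = -136 - 2*119 = -136 - 1*238 = -136 - 238 = -374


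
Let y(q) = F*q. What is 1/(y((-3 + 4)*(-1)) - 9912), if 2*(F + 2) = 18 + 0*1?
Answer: -1/9919 ≈ -0.00010082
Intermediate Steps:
F = 7 (F = -2 + (18 + 0*1)/2 = -2 + (18 + 0)/2 = -2 + (1/2)*18 = -2 + 9 = 7)
y(q) = 7*q
1/(y((-3 + 4)*(-1)) - 9912) = 1/(7*((-3 + 4)*(-1)) - 9912) = 1/(7*(1*(-1)) - 9912) = 1/(7*(-1) - 9912) = 1/(-7 - 9912) = 1/(-9919) = -1/9919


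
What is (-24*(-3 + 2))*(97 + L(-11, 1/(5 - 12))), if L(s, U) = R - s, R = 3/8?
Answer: 2601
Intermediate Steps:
R = 3/8 (R = 3*(1/8) = 3/8 ≈ 0.37500)
L(s, U) = 3/8 - s
(-24*(-3 + 2))*(97 + L(-11, 1/(5 - 12))) = (-24*(-3 + 2))*(97 + (3/8 - 1*(-11))) = (-24*(-1))*(97 + (3/8 + 11)) = (-6*(-4))*(97 + 91/8) = 24*(867/8) = 2601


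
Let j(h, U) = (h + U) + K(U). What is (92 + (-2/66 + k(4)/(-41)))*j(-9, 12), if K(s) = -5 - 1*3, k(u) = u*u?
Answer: -619535/1353 ≈ -457.90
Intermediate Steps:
k(u) = u**2
K(s) = -8 (K(s) = -5 - 3 = -8)
j(h, U) = -8 + U + h (j(h, U) = (h + U) - 8 = (U + h) - 8 = -8 + U + h)
(92 + (-2/66 + k(4)/(-41)))*j(-9, 12) = (92 + (-2/66 + 4**2/(-41)))*(-8 + 12 - 9) = (92 + (-2*1/66 + 16*(-1/41)))*(-5) = (92 + (-1/33 - 16/41))*(-5) = (92 - 569/1353)*(-5) = (123907/1353)*(-5) = -619535/1353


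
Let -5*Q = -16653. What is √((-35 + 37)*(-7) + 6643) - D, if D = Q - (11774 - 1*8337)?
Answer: 532/5 + √6629 ≈ 187.82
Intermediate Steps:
Q = 16653/5 (Q = -⅕*(-16653) = 16653/5 ≈ 3330.6)
D = -532/5 (D = 16653/5 - (11774 - 1*8337) = 16653/5 - (11774 - 8337) = 16653/5 - 1*3437 = 16653/5 - 3437 = -532/5 ≈ -106.40)
√((-35 + 37)*(-7) + 6643) - D = √((-35 + 37)*(-7) + 6643) - 1*(-532/5) = √(2*(-7) + 6643) + 532/5 = √(-14 + 6643) + 532/5 = √6629 + 532/5 = 532/5 + √6629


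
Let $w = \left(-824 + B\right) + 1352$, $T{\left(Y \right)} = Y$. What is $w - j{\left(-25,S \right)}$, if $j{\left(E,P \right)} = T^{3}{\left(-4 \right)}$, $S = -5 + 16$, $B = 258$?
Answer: $850$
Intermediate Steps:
$S = 11$
$w = 786$ ($w = \left(-824 + 258\right) + 1352 = -566 + 1352 = 786$)
$j{\left(E,P \right)} = -64$ ($j{\left(E,P \right)} = \left(-4\right)^{3} = -64$)
$w - j{\left(-25,S \right)} = 786 - -64 = 786 + 64 = 850$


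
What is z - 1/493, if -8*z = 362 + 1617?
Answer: -975655/3944 ≈ -247.38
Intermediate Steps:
z = -1979/8 (z = -(362 + 1617)/8 = -⅛*1979 = -1979/8 ≈ -247.38)
z - 1/493 = -1979/8 - 1/493 = -975655/3944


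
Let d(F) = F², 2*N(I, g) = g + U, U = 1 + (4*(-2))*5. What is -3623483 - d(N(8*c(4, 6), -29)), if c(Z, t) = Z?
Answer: -3624639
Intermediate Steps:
U = -39 (U = 1 - 8*5 = 1 - 40 = -39)
N(I, g) = -39/2 + g/2 (N(I, g) = (g - 39)/2 = (-39 + g)/2 = -39/2 + g/2)
-3623483 - d(N(8*c(4, 6), -29)) = -3623483 - (-39/2 + (½)*(-29))² = -3623483 - (-39/2 - 29/2)² = -3623483 - 1*(-34)² = -3623483 - 1*1156 = -3623483 - 1156 = -3624639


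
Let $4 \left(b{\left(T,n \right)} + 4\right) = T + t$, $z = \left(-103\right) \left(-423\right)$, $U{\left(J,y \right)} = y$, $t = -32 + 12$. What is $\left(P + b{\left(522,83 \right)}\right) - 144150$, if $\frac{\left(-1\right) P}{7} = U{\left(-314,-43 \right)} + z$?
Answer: $- \frac{897421}{2} \approx -4.4871 \cdot 10^{5}$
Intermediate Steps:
$t = -20$
$z = 43569$
$P = -304682$ ($P = - 7 \left(-43 + 43569\right) = \left(-7\right) 43526 = -304682$)
$b{\left(T,n \right)} = -9 + \frac{T}{4}$ ($b{\left(T,n \right)} = -4 + \frac{T - 20}{4} = -4 + \frac{-20 + T}{4} = -4 + \left(-5 + \frac{T}{4}\right) = -9 + \frac{T}{4}$)
$\left(P + b{\left(522,83 \right)}\right) - 144150 = \left(-304682 + \left(-9 + \frac{1}{4} \cdot 522\right)\right) - 144150 = \left(-304682 + \left(-9 + \frac{261}{2}\right)\right) - 144150 = \left(-304682 + \frac{243}{2}\right) - 144150 = - \frac{609121}{2} - 144150 = - \frac{897421}{2}$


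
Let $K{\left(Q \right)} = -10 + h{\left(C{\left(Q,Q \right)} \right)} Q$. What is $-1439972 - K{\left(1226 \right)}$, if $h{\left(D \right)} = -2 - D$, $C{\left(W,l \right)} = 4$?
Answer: $-1432606$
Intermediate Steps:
$K{\left(Q \right)} = -10 - 6 Q$ ($K{\left(Q \right)} = -10 + \left(-2 - 4\right) Q = -10 - 6 Q$)
$-1439972 - K{\left(1226 \right)} = -1439972 - \left(-10 - 7356\right) = -1439972 - -7366 = -1439972 + 7366 = -1432606$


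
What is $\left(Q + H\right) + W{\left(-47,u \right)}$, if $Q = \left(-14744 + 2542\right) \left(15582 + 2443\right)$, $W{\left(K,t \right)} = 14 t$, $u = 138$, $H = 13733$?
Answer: $-219925385$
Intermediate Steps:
$Q = -219941050$ ($Q = \left(-12202\right) 18025 = -219941050$)
$\left(Q + H\right) + W{\left(-47,u \right)} = \left(-219941050 + 13733\right) + 14 \cdot 138 = -219927317 + 1932 = -219925385$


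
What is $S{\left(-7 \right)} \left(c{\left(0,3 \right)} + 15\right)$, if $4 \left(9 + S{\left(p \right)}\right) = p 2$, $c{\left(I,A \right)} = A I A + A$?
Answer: $-225$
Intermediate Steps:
$c{\left(I,A \right)} = A + I A^{2}$ ($c{\left(I,A \right)} = I A^{2} + A = A + I A^{2}$)
$S{\left(p \right)} = -9 + \frac{p}{2}$ ($S{\left(p \right)} = -9 + \frac{p 2}{4} = -9 + \frac{2 p}{4} = -9 + \frac{p}{2}$)
$S{\left(-7 \right)} \left(c{\left(0,3 \right)} + 15\right) = \left(-9 + \frac{1}{2} \left(-7\right)\right) \left(3 \left(1 + 3 \cdot 0\right) + 15\right) = \left(-9 - \frac{7}{2}\right) \left(3 \left(1 + 0\right) + 15\right) = - \frac{25 \left(3 \cdot 1 + 15\right)}{2} = - \frac{25 \left(3 + 15\right)}{2} = \left(- \frac{25}{2}\right) 18 = -225$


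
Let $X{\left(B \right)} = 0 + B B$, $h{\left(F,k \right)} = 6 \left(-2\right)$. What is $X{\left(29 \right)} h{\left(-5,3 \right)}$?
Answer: $-10092$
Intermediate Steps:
$h{\left(F,k \right)} = -12$
$X{\left(B \right)} = B^{2}$ ($X{\left(B \right)} = 0 + B^{2} = B^{2}$)
$X{\left(29 \right)} h{\left(-5,3 \right)} = 29^{2} \left(-12\right) = 841 \left(-12\right) = -10092$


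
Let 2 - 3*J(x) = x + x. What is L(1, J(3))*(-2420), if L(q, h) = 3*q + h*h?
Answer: -104060/9 ≈ -11562.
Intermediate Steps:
J(x) = 2/3 - 2*x/3 (J(x) = 2/3 - (x + x)/3 = 2/3 - 2*x/3)
L(q, h) = h**2 + 3*q (L(q, h) = 3*q + h**2 = h**2 + 3*q)
L(1, J(3))*(-2420) = ((2/3 - 2/3*3)**2 + 3*1)*(-2420) = ((2/3 - 2)**2 + 3)*(-2420) = ((-4/3)**2 + 3)*(-2420) = (16/9 + 3)*(-2420) = (43/9)*(-2420) = -104060/9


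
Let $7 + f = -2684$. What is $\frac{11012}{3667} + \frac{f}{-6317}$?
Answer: $\frac{79430701}{23164439} \approx 3.429$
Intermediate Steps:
$f = -2691$ ($f = -7 - 2684 = -2691$)
$\frac{11012}{3667} + \frac{f}{-6317} = \frac{11012}{3667} - \frac{2691}{-6317} = 11012 \cdot \frac{1}{3667} - - \frac{2691}{6317} = \frac{11012}{3667} + \frac{2691}{6317} = \frac{79430701}{23164439}$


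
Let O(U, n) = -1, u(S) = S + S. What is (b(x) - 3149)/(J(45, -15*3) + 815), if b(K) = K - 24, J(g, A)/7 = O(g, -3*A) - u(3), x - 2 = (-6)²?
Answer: -3135/766 ≈ -4.0927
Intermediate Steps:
u(S) = 2*S
x = 38 (x = 2 + (-6)² = 2 + 36 = 38)
J(g, A) = -49 (J(g, A) = 7*(-1 - 2*3) = 7*(-1 - 1*6) = 7*(-1 - 6) = 7*(-7) = -49)
b(K) = -24 + K
(b(x) - 3149)/(J(45, -15*3) + 815) = ((-24 + 38) - 3149)/(-49 + 815) = (14 - 3149)/766 = -3135*1/766 = -3135/766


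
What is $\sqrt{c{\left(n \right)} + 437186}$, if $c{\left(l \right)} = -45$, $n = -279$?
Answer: $\sqrt{437141} \approx 661.17$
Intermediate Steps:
$\sqrt{c{\left(n \right)} + 437186} = \sqrt{-45 + 437186} = \sqrt{437141}$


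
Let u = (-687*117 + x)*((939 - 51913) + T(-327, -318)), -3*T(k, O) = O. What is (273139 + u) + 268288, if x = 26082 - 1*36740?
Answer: 4631411543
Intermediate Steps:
x = -10658 (x = 26082 - 36740 = -10658)
T(k, O) = -O/3
u = 4630870116 (u = (-687*117 - 10658)*((939 - 51913) - ⅓*(-318)) = (-80379 - 10658)*(-50974 + 106) = -91037*(-50868) = 4630870116)
(273139 + u) + 268288 = (273139 + 4630870116) + 268288 = 4631143255 + 268288 = 4631411543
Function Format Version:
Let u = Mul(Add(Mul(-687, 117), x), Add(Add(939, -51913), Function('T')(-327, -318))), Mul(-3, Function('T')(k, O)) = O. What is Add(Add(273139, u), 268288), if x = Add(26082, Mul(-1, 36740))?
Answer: 4631411543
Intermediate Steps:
x = -10658 (x = Add(26082, -36740) = -10658)
Function('T')(k, O) = Mul(Rational(-1, 3), O)
u = 4630870116 (u = Mul(Add(Mul(-687, 117), -10658), Add(Add(939, -51913), Mul(Rational(-1, 3), -318))) = Mul(Add(-80379, -10658), Add(-50974, 106)) = Mul(-91037, -50868) = 4630870116)
Add(Add(273139, u), 268288) = Add(Add(273139, 4630870116), 268288) = Add(4631143255, 268288) = 4631411543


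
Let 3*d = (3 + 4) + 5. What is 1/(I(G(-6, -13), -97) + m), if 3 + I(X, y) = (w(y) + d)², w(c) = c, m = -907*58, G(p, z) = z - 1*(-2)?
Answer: -1/43960 ≈ -2.2748e-5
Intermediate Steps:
G(p, z) = 2 + z (G(p, z) = z + 2 = 2 + z)
m = -52606
d = 4 (d = ((3 + 4) + 5)/3 = (7 + 5)/3 = (⅓)*12 = 4)
I(X, y) = -3 + (4 + y)² (I(X, y) = -3 + (y + 4)² = -3 + (4 + y)²)
1/(I(G(-6, -13), -97) + m) = 1/((-3 + (4 - 97)²) - 52606) = 1/((-3 + (-93)²) - 52606) = 1/((-3 + 8649) - 52606) = 1/(8646 - 52606) = 1/(-43960) = -1/43960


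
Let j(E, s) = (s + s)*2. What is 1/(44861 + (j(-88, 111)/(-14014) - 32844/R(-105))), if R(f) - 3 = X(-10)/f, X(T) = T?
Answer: 35035/1199942789 ≈ 2.9197e-5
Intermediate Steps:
j(E, s) = 4*s (j(E, s) = (2*s)*2 = 4*s)
R(f) = 3 - 10/f
1/(44861 + (j(-88, 111)/(-14014) - 32844/R(-105))) = 1/(44861 + ((4*111)/(-14014) - 32844/(3 - 10/(-105)))) = 1/(44861 + (444*(-1/14014) - 32844/(3 - 10*(-1/105)))) = 1/(44861 + (-222/7007 - 32844/(3 + 2/21))) = 1/(44861 + (-222/7007 - 32844/65/21)) = 1/(44861 + (-222/7007 - 32844*21/65)) = 1/(44861 + (-222/7007 - 689724/65)) = 1/(44861 - 371762346/35035) = 1/(1199942789/35035) = 35035/1199942789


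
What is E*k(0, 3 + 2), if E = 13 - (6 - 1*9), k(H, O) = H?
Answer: 0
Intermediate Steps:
E = 16 (E = 13 - (6 - 9) = 13 - 1*(-3) = 13 + 3 = 16)
E*k(0, 3 + 2) = 16*0 = 0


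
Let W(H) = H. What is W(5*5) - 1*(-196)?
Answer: 221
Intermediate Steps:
W(5*5) - 1*(-196) = 5*5 - 1*(-196) = 25 + 196 = 221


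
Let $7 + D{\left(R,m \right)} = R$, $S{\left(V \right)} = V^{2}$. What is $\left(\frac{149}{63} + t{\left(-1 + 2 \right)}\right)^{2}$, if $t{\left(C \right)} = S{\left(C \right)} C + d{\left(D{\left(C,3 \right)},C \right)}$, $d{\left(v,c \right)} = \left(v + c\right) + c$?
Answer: $\frac{1600}{3969} \approx 0.40312$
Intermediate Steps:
$D{\left(R,m \right)} = -7 + R$
$d{\left(v,c \right)} = v + 2 c$ ($d{\left(v,c \right)} = \left(c + v\right) + c = v + 2 c$)
$t{\left(C \right)} = -7 + C^{3} + 3 C$ ($t{\left(C \right)} = C^{2} C + \left(\left(-7 + C\right) + 2 C\right) = C^{3} + \left(-7 + 3 C\right) = -7 + C^{3} + 3 C$)
$\left(\frac{149}{63} + t{\left(-1 + 2 \right)}\right)^{2} = \left(\frac{149}{63} + \left(-7 + \left(-1 + 2\right)^{3} + 3 \left(-1 + 2\right)\right)\right)^{2} = \left(149 \cdot \frac{1}{63} + \left(-7 + 1^{3} + 3 \cdot 1\right)\right)^{2} = \left(\frac{149}{63} + \left(-7 + 1 + 3\right)\right)^{2} = \left(\frac{149}{63} - 3\right)^{2} = \left(- \frac{40}{63}\right)^{2} = \frac{1600}{3969}$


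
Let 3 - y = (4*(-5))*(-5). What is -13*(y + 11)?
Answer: 1118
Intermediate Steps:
y = -97 (y = 3 - 4*(-5)*(-5) = 3 - (-20)*(-5) = 3 - 1*100 = 3 - 100 = -97)
-13*(y + 11) = -13*(-97 + 11) = -13*(-86) = 1118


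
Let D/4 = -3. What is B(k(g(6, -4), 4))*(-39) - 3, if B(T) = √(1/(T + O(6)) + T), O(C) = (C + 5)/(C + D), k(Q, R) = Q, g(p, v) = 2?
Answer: -3 - 78*√2 ≈ -113.31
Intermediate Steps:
D = -12 (D = 4*(-3) = -12)
O(C) = (5 + C)/(-12 + C) (O(C) = (C + 5)/(C - 12) = (5 + C)/(-12 + C))
B(T) = √(T + 1/(-11/6 + T)) (B(T) = √(1/(T + (5 + 6)/(-12 + 6)) + T) = √(1/(T + 11/(-6)) + T) = √(1/(T - ⅙*11) + T) = √(1/(T - 11/6) + T) = √(1/(-11/6 + T) + T) = √(T + 1/(-11/6 + T)))
B(k(g(6, -4), 4))*(-39) - 3 = √((6 + 2*(-11 + 6*2))/(-11 + 6*2))*(-39) - 3 = √((6 + 2*(-11 + 12))/(-11 + 12))*(-39) - 3 = √((6 + 2*1)/1)*(-39) - 3 = √(1*(6 + 2))*(-39) - 3 = √(1*8)*(-39) - 3 = √8*(-39) - 3 = (2*√2)*(-39) - 3 = -78*√2 - 3 = -3 - 78*√2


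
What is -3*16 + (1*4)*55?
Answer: 172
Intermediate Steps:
-3*16 + (1*4)*55 = -48 + 4*55 = -48 + 220 = 172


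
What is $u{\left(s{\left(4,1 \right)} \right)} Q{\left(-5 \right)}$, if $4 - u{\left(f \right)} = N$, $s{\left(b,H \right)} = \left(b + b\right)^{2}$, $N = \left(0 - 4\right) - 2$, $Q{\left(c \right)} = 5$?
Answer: $50$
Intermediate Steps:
$N = -6$ ($N = -4 - 2 = -6$)
$s{\left(b,H \right)} = 4 b^{2}$ ($s{\left(b,H \right)} = \left(2 b\right)^{2} = 4 b^{2}$)
$u{\left(f \right)} = 10$ ($u{\left(f \right)} = 4 - -6 = 4 + 6 = 10$)
$u{\left(s{\left(4,1 \right)} \right)} Q{\left(-5 \right)} = 10 \cdot 5 = 50$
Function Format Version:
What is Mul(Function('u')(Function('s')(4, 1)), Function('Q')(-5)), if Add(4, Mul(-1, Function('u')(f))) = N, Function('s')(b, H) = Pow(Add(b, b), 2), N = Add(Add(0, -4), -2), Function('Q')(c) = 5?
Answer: 50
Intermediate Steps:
N = -6 (N = Add(-4, -2) = -6)
Function('s')(b, H) = Mul(4, Pow(b, 2)) (Function('s')(b, H) = Pow(Mul(2, b), 2) = Mul(4, Pow(b, 2)))
Function('u')(f) = 10 (Function('u')(f) = Add(4, Mul(-1, -6)) = Add(4, 6) = 10)
Mul(Function('u')(Function('s')(4, 1)), Function('Q')(-5)) = Mul(10, 5) = 50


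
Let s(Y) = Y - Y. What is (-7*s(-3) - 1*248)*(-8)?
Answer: 1984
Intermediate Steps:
s(Y) = 0
(-7*s(-3) - 1*248)*(-8) = (-7*0 - 1*248)*(-8) = (0 - 248)*(-8) = -248*(-8) = 1984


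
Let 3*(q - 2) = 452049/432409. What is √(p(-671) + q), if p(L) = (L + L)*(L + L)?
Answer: √336740263369294793/432409 ≈ 1342.0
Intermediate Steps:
p(L) = 4*L² (p(L) = (2*L)*(2*L) = 4*L²)
q = 1015501/432409 (q = 2 + (452049/432409)/3 = 2 + (452049*(1/432409))/3 = 2 + (⅓)*(452049/432409) = 2 + 150683/432409 = 1015501/432409 ≈ 2.3485)
√(p(-671) + q) = √(4*(-671)² + 1015501/432409) = √(4*450241 + 1015501/432409) = √(1800964 + 1015501/432409) = √(778754057777/432409) = √336740263369294793/432409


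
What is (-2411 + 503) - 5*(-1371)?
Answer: 4947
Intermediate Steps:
(-2411 + 503) - 5*(-1371) = -1908 + 6855 = 4947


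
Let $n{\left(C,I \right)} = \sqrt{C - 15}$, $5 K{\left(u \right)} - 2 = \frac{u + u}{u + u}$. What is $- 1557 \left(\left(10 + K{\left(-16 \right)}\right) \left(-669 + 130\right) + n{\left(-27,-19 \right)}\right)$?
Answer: $\frac{44478819}{5} - 1557 i \sqrt{42} \approx 8.8958 \cdot 10^{6} - 10091.0 i$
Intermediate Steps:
$K{\left(u \right)} = \frac{3}{5}$ ($K{\left(u \right)} = \frac{2}{5} + \frac{\left(u + u\right) \frac{1}{u + u}}{5} = \frac{2}{5} + \frac{2 u \frac{1}{2 u}}{5} = \frac{2}{5} + \frac{1}{5} \cdot 1 = \frac{2}{5} + \frac{1}{5} = \frac{3}{5}$)
$n{\left(C,I \right)} = \sqrt{-15 + C}$
$- 1557 \left(\left(10 + K{\left(-16 \right)}\right) \left(-669 + 130\right) + n{\left(-27,-19 \right)}\right) = - 1557 \left(\left(10 + \frac{3}{5}\right) \left(-669 + 130\right) + \sqrt{-15 - 27}\right) = - 1557 \left(\frac{53}{5} \left(-539\right) + \sqrt{-42}\right) = - 1557 \left(- \frac{28567}{5} + i \sqrt{42}\right) = \frac{44478819}{5} - 1557 i \sqrt{42}$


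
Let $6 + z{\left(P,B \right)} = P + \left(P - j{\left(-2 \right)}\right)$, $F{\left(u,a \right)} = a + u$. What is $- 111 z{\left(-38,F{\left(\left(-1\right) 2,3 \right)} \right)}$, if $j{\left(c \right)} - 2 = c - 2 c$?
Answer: $9546$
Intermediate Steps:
$j{\left(c \right)} = 2 - c$ ($j{\left(c \right)} = 2 + \left(c - 2 c\right) = 2 - c$)
$z{\left(P,B \right)} = -10 + 2 P$ ($z{\left(P,B \right)} = -6 + \left(P - \left(2 + 2 - P\right)\right) = -6 + \left(P + \left(P - \left(2 + 2\right)\right)\right) = -6 + \left(P + \left(P - 4\right)\right) = -6 + \left(P + \left(-4 + P\right)\right) = -6 + \left(-4 + 2 P\right) = -10 + 2 P$)
$- 111 z{\left(-38,F{\left(\left(-1\right) 2,3 \right)} \right)} = - 111 \left(-10 + 2 \left(-38\right)\right) = - 111 \left(-10 - 76\right) = \left(-111\right) \left(-86\right) = 9546$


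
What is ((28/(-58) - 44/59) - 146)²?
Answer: 63457640464/2927521 ≈ 21676.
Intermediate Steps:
((28/(-58) - 44/59) - 146)² = ((28*(-1/58) - 44*1/59) - 146)² = ((-14/29 - 44/59) - 146)² = (-2102/1711 - 146)² = (-251908/1711)² = 63457640464/2927521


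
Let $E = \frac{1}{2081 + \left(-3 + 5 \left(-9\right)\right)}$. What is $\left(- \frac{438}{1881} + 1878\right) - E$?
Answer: $\frac{125977487}{67089} \approx 1877.8$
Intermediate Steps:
$E = \frac{1}{2033}$ ($E = \frac{1}{2081 - 48} = \frac{1}{2033} \approx 0.00049188$)
$\left(- \frac{438}{1881} + 1878\right) - E = \left(- \frac{438}{1881} + 1878\right) - \frac{1}{2033} = \left(\left(-438\right) \frac{1}{1881} + 1878\right) - \frac{1}{2033} = \left(- \frac{146}{627} + 1878\right) - \frac{1}{2033} = \frac{1177360}{627} - \frac{1}{2033} = \frac{125977487}{67089}$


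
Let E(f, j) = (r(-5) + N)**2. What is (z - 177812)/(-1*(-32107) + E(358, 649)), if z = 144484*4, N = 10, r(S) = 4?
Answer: 400124/32303 ≈ 12.387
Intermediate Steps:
z = 577936
E(f, j) = 196 (E(f, j) = (4 + 10)**2 = 14**2 = 196)
(z - 177812)/(-1*(-32107) + E(358, 649)) = (577936 - 177812)/(-1*(-32107) + 196) = 400124/(32107 + 196) = 400124/32303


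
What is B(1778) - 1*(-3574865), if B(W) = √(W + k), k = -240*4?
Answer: 3574865 + √818 ≈ 3.5749e+6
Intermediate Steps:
k = -960
B(W) = √(-960 + W) (B(W) = √(W - 960) = √(-960 + W))
B(1778) - 1*(-3574865) = √(-960 + 1778) - 1*(-3574865) = √818 + 3574865 = 3574865 + √818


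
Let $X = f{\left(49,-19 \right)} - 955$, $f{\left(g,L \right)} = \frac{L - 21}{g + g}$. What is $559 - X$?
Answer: $\frac{74206}{49} \approx 1514.4$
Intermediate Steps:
$f{\left(g,L \right)} = \frac{-21 + L}{2 g}$ ($f{\left(g,L \right)} = \frac{L - 21}{2 g} = \left(L - 21\right) \frac{1}{2 g} = \left(-21 + L\right) \frac{1}{2 g} = \frac{-21 + L}{2 g}$)
$X = - \frac{46815}{49}$ ($X = \frac{-21 - 19}{2 \cdot 49} - 955 = \frac{1}{2} \cdot \frac{1}{49} \left(-40\right) - 955 = - \frac{20}{49} - 955 = - \frac{46815}{49} \approx -955.41$)
$559 - X = 559 - - \frac{46815}{49} = 559 + \frac{46815}{49} = \frac{74206}{49}$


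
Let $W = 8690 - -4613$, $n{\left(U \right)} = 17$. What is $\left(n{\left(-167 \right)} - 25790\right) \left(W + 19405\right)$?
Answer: $-842983284$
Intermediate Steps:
$W = 13303$ ($W = 8690 + 4613 = 13303$)
$\left(n{\left(-167 \right)} - 25790\right) \left(W + 19405\right) = \left(17 - 25790\right) \left(13303 + 19405\right) = \left(-25773\right) 32708 = -842983284$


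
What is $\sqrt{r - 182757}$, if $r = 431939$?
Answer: $\sqrt{249182} \approx 499.18$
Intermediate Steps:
$\sqrt{r - 182757} = \sqrt{431939 - 182757} = \sqrt{249182}$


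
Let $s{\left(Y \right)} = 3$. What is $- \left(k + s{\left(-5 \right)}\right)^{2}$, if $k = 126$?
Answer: $-16641$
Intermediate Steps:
$- \left(k + s{\left(-5 \right)}\right)^{2} = - \left(126 + 3\right)^{2} = - 129^{2} = \left(-1\right) 16641 = -16641$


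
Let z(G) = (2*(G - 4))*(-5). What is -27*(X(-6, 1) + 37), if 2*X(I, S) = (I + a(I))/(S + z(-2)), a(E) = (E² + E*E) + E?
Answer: -61749/61 ≈ -1012.3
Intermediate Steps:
z(G) = 40 - 10*G (z(G) = (2*(-4 + G))*(-5) = (-8 + 2*G)*(-5) = 40 - 10*G)
a(E) = E + 2*E² (a(E) = (E² + E²) + E = 2*E² + E = E + 2*E²)
X(I, S) = (I + I*(1 + 2*I))/(2*(60 + S)) (X(I, S) = ((I + I*(1 + 2*I))/(S + (40 - 10*(-2))))/2 = ((I + I*(1 + 2*I))/(S + (40 + 20)))/2 = ((I + I*(1 + 2*I))/(S + 60))/2 = ((I + I*(1 + 2*I))/(60 + S))/2 = (I + I*(1 + 2*I))/(2*(60 + S)))
-27*(X(-6, 1) + 37) = -27*(-6*(1 - 6)/(60 + 1) + 37) = -27*(-6*(-5)/61 + 37) = -27*(-6*1/61*(-5) + 37) = -27*(30/61 + 37) = -27*2287/61 = -61749/61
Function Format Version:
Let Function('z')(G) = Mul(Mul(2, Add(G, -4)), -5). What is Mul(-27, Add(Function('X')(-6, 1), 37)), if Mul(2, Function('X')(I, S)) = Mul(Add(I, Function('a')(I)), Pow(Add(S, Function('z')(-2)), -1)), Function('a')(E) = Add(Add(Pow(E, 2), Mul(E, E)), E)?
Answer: Rational(-61749, 61) ≈ -1012.3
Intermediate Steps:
Function('z')(G) = Add(40, Mul(-10, G)) (Function('z')(G) = Mul(Mul(2, Add(-4, G)), -5) = Mul(Add(-8, Mul(2, G)), -5) = Add(40, Mul(-10, G)))
Function('a')(E) = Add(E, Mul(2, Pow(E, 2))) (Function('a')(E) = Add(Add(Pow(E, 2), Pow(E, 2)), E) = Add(Mul(2, Pow(E, 2)), E) = Add(E, Mul(2, Pow(E, 2))))
Function('X')(I, S) = Mul(Rational(1, 2), Pow(Add(60, S), -1), Add(I, Mul(I, Add(1, Mul(2, I))))) (Function('X')(I, S) = Mul(Rational(1, 2), Mul(Add(I, Mul(I, Add(1, Mul(2, I)))), Pow(Add(S, Add(40, Mul(-10, -2))), -1))) = Mul(Rational(1, 2), Mul(Add(I, Mul(I, Add(1, Mul(2, I)))), Pow(Add(S, Add(40, 20)), -1))) = Mul(Rational(1, 2), Mul(Add(I, Mul(I, Add(1, Mul(2, I)))), Pow(Add(S, 60), -1))) = Mul(Rational(1, 2), Mul(Add(I, Mul(I, Add(1, Mul(2, I)))), Pow(Add(60, S), -1))) = Mul(Rational(1, 2), Mul(Pow(Add(60, S), -1), Add(I, Mul(I, Add(1, Mul(2, I)))))) = Mul(Rational(1, 2), Pow(Add(60, S), -1), Add(I, Mul(I, Add(1, Mul(2, I))))))
Mul(-27, Add(Function('X')(-6, 1), 37)) = Mul(-27, Add(Mul(-6, Pow(Add(60, 1), -1), Add(1, -6)), 37)) = Mul(-27, Add(Mul(-6, Pow(61, -1), -5), 37)) = Mul(-27, Add(Mul(-6, Rational(1, 61), -5), 37)) = Mul(-27, Add(Rational(30, 61), 37)) = Mul(-27, Rational(2287, 61)) = Rational(-61749, 61)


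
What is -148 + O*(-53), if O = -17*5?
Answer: 4357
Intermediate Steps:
O = -85
-148 + O*(-53) = -148 - 85*(-53) = -148 + 4505 = 4357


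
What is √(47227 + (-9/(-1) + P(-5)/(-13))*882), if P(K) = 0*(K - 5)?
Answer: √55165 ≈ 234.87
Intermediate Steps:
P(K) = 0 (P(K) = 0*(-5 + K) = 0)
√(47227 + (-9/(-1) + P(-5)/(-13))*882) = √(47227 + (-9/(-1) + 0/(-13))*882) = √(47227 + (-9*(-1) + 0*(-1/13))*882) = √(47227 + (9 + 0)*882) = √(47227 + 9*882) = √(47227 + 7938) = √55165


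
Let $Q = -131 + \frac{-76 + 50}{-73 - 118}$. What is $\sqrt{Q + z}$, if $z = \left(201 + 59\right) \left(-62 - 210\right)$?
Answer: $\frac{i \sqrt{2584710365}}{191} \approx 266.18 i$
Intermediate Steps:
$Q = - \frac{24995}{191}$ ($Q = -131 - \frac{26}{-191} = -131 - - \frac{26}{191} = -131 + \frac{26}{191} = - \frac{24995}{191} \approx -130.86$)
$z = -70720$ ($z = 260 \left(-272\right) = -70720$)
$\sqrt{Q + z} = \sqrt{- \frac{24995}{191} - 70720} = \sqrt{- \frac{13532515}{191}} = \frac{i \sqrt{2584710365}}{191}$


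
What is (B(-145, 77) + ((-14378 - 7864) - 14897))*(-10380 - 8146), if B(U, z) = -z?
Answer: 689463616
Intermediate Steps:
(B(-145, 77) + ((-14378 - 7864) - 14897))*(-10380 - 8146) = (-1*77 + ((-14378 - 7864) - 14897))*(-10380 - 8146) = (-77 + (-22242 - 14897))*(-18526) = (-77 - 37139)*(-18526) = -37216*(-18526) = 689463616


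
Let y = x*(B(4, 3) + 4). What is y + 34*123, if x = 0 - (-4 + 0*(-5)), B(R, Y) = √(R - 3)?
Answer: 4202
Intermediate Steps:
B(R, Y) = √(-3 + R)
x = 4 (x = 0 - (-4 + 0) = 0 - 1*(-4) = 0 + 4 = 4)
y = 20 (y = 4*(√(-3 + 4) + 4) = 4*(√1 + 4) = 4*(1 + 4) = 4*5 = 20)
y + 34*123 = 20 + 34*123 = 20 + 4182 = 4202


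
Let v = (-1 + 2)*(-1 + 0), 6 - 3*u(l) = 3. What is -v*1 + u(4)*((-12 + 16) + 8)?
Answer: 13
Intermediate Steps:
u(l) = 1 (u(l) = 2 - 1/3*3 = 2 - 1 = 1)
v = -1 (v = 1*(-1) = -1)
-v*1 + u(4)*((-12 + 16) + 8) = -1*(-1)*1 + 1*((-12 + 16) + 8) = 1*1 + 1*(4 + 8) = 1 + 1*12 = 1 + 12 = 13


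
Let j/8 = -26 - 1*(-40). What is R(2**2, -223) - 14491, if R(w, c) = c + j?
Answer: -14602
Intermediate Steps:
j = 112 (j = 8*(-26 - 1*(-40)) = 8*(-26 + 40) = 8*14 = 112)
R(w, c) = 112 + c (R(w, c) = c + 112 = 112 + c)
R(2**2, -223) - 14491 = (112 - 223) - 14491 = -111 - 14491 = -14602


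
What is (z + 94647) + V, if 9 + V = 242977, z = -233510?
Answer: 104105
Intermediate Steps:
V = 242968 (V = -9 + 242977 = 242968)
(z + 94647) + V = (-233510 + 94647) + 242968 = -138863 + 242968 = 104105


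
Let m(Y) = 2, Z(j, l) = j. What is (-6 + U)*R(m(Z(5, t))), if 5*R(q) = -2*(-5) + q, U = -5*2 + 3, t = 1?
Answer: -156/5 ≈ -31.200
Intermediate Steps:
U = -7 (U = -10 + 3 = -7)
R(q) = 2 + q/5 (R(q) = (-2*(-5) + q)/5 = (10 + q)/5 = 2 + q/5)
(-6 + U)*R(m(Z(5, t))) = (-6 - 7)*(2 + (⅕)*2) = -13*(2 + ⅖) = -13*12/5 = -156/5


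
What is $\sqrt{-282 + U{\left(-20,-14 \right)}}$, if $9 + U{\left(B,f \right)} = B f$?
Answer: $i \sqrt{11} \approx 3.3166 i$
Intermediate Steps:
$U{\left(B,f \right)} = -9 + B f$
$\sqrt{-282 + U{\left(-20,-14 \right)}} = \sqrt{-282 - -271} = \sqrt{-282 + \left(-9 + 280\right)} = \sqrt{-282 + 271} = \sqrt{-11} = i \sqrt{11}$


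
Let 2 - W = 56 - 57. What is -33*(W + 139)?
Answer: -4686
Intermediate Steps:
W = 3 (W = 2 - (56 - 57) = 2 - 1*(-1) = 2 + 1 = 3)
-33*(W + 139) = -33*(3 + 139) = -33*142 = -4686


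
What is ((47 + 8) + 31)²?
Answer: 7396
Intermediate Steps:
((47 + 8) + 31)² = (55 + 31)² = 86² = 7396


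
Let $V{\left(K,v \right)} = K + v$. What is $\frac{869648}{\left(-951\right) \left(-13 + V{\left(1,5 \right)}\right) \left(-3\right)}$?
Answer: $- \frac{869648}{19971} \approx -43.546$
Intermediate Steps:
$\frac{869648}{\left(-951\right) \left(-13 + V{\left(1,5 \right)}\right) \left(-3\right)} = \frac{869648}{\left(-951\right) \left(-13 + \left(1 + 5\right)\right) \left(-3\right)} = \frac{869648}{\left(-951\right) \left(-13 + 6\right) \left(-3\right)} = \frac{869648}{\left(-951\right) \left(\left(-7\right) \left(-3\right)\right)} = \frac{869648}{\left(-951\right) 21} = \frac{869648}{-19971} = 869648 \left(- \frac{1}{19971}\right) = - \frac{869648}{19971}$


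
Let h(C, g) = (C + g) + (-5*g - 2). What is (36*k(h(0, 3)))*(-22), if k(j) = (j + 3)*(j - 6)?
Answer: -174240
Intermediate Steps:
h(C, g) = -2 + C - 4*g (h(C, g) = (C + g) + (-2 - 5*g) = -2 + C - 4*g)
k(j) = (-6 + j)*(3 + j) (k(j) = (3 + j)*(-6 + j) = (-6 + j)*(3 + j))
(36*k(h(0, 3)))*(-22) = (36*(-18 + (-2 + 0 - 4*3)² - 3*(-2 + 0 - 4*3)))*(-22) = (36*(-18 + (-2 + 0 - 12)² - 3*(-2 + 0 - 12)))*(-22) = (36*(-18 + (-14)² - 3*(-14)))*(-22) = (36*(-18 + 196 + 42))*(-22) = (36*220)*(-22) = 7920*(-22) = -174240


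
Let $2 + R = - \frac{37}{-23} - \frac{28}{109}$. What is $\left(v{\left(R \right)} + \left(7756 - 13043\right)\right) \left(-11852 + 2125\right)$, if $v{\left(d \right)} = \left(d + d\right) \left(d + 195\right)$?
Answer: $\frac{338622005180801}{6285049} \approx 5.3877 \cdot 10^{7}$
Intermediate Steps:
$R = - \frac{1625}{2507}$ ($R = -2 - \left(- \frac{37}{23} + \frac{28}{109}\right) = -2 - - \frac{3389}{2507} = -2 + \left(\frac{37}{23} - \frac{28}{109}\right) = -2 + \frac{3389}{2507} = - \frac{1625}{2507} \approx -0.64818$)
$v{\left(d \right)} = 2 d \left(195 + d\right)$
$\left(v{\left(R \right)} + \left(7756 - 13043\right)\right) \left(-11852 + 2125\right) = \left(2 \left(- \frac{1625}{2507}\right) \left(195 - \frac{1625}{2507}\right) + \left(7756 - 13043\right)\right) \left(-11852 + 2125\right) = \left(2 \left(- \frac{1625}{2507}\right) \frac{487240}{2507} + \left(7756 - 13043\right)\right) \left(-9727\right) = \left(- \frac{1583530000}{6285049} - 5287\right) \left(-9727\right) = \left(- \frac{34812584063}{6285049}\right) \left(-9727\right) = \frac{338622005180801}{6285049}$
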